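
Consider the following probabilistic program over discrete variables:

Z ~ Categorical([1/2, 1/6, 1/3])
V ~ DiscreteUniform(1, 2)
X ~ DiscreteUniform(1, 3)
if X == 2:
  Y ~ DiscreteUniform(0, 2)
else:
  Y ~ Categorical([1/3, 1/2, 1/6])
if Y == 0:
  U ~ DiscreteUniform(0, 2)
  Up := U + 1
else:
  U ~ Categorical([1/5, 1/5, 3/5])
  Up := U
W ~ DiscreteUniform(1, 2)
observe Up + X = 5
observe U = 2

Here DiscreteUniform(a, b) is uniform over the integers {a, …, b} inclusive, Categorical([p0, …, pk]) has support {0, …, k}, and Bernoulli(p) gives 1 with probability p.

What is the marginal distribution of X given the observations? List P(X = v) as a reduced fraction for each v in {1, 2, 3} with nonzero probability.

P(X=2) = 5/23, P(X=3) = 18/23

Enumerate traces; 36 have nonzero weight after conditioning:
  (Z=0, V=1, X=2, Y=0, U=2, W=1) weight 1/216
  (Z=0, V=1, X=2, Y=0, U=2, W=2) weight 1/216
  (Z=0, V=1, X=3, Y=1, U=2, W=1) weight 1/80
  (Z=0, V=1, X=3, Y=1, U=2, W=2) weight 1/80
  (Z=0, V=1, X=3, Y=2, U=2, W=1) weight 1/240
  (Z=0, V=1, X=3, Y=2, U=2, W=2) weight 1/240
  (Z=0, V=2, X=2, Y=0, U=2, W=1) weight 1/216
  (Z=0, V=2, X=2, Y=0, U=2, W=2) weight 1/216
  … 28 more
Group by X:
  weight(X=2) = 1/27
  weight(X=3) = 2/15
Total weight = 1/27 + 2/15 = 23/135
P(X=2 | obs) = 1/27 / 23/135 = 5/23
P(X=3 | obs) = 2/15 / 23/135 = 18/23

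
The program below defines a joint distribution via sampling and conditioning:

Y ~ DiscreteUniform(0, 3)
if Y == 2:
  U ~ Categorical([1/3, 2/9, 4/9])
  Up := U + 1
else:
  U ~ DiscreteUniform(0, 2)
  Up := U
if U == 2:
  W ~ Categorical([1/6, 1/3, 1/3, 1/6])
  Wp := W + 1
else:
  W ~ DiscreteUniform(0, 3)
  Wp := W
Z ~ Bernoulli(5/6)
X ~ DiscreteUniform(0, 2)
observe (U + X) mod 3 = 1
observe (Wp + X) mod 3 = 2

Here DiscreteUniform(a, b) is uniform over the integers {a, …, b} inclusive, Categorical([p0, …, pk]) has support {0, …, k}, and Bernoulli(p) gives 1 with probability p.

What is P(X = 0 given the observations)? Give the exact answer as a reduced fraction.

Enumerate traces; 24 have nonzero weight after conditioning:
  (Y=0, U=0, W=1, Z=0, X=1) weight 1/864
  (Y=0, U=0, W=1, Z=1, X=1) weight 5/864
  (Y=0, U=1, W=2, Z=0, X=0) weight 1/864
  (Y=0, U=1, W=2, Z=1, X=0) weight 5/864
  (Y=0, U=2, W=2, Z=0, X=2) weight 1/648
  (Y=0, U=2, W=2, Z=1, X=2) weight 5/648
  (Y=1, U=0, W=1, Z=0, X=1) weight 1/864
  (Y=1, U=0, W=1, Z=1, X=1) weight 5/864
  … 16 more
Group by X:
  weight(X=0) = 11/432
  weight(X=1) = 1/36
  weight(X=2) = 13/324
Total weight = 11/432 + 1/36 + 13/324 = 121/1296
P(X=0 | obs) = 11/432 / 121/1296 = 3/11
P(X=1 | obs) = 1/36 / 121/1296 = 36/121
P(X=2 | obs) = 13/324 / 121/1296 = 52/121

P(X = 0 | obs) = 3/11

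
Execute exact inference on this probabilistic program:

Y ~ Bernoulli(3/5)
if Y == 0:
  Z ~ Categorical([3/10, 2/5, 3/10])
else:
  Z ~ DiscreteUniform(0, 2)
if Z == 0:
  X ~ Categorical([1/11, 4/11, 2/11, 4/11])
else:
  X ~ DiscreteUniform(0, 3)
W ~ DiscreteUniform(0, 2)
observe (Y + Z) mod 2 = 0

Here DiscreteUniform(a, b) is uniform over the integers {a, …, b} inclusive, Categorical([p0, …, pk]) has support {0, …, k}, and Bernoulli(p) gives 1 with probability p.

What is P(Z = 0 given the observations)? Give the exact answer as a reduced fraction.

P(Z = 0 | obs) = 3/11

Enumerate traces; 36 have nonzero weight after conditioning:
  (Y=0, Z=0, X=0, W=0) weight 1/275
  (Y=0, Z=0, X=0, W=1) weight 1/275
  (Y=0, Z=0, X=0, W=2) weight 1/275
  (Y=0, Z=0, X=1, W=0) weight 4/275
  (Y=0, Z=0, X=1, W=1) weight 4/275
  (Y=0, Z=0, X=1, W=2) weight 4/275
  (Y=0, Z=0, X=2, W=0) weight 2/275
  (Y=0, Z=0, X=2, W=1) weight 2/275
  (Y=0, Z=2, X=0, W=0) weight 1/100
  (Y=1, Z=1, X=0, W=0) weight 1/60
  … 26 more
Group by Z:
  weight(Z=0) = 3/25
  weight(Z=1) = 1/5
  weight(Z=2) = 3/25
Total weight = 3/25 + 1/5 + 3/25 = 11/25
P(Z=0 | obs) = 3/25 / 11/25 = 3/11
P(Z=1 | obs) = 1/5 / 11/25 = 5/11
P(Z=2 | obs) = 3/25 / 11/25 = 3/11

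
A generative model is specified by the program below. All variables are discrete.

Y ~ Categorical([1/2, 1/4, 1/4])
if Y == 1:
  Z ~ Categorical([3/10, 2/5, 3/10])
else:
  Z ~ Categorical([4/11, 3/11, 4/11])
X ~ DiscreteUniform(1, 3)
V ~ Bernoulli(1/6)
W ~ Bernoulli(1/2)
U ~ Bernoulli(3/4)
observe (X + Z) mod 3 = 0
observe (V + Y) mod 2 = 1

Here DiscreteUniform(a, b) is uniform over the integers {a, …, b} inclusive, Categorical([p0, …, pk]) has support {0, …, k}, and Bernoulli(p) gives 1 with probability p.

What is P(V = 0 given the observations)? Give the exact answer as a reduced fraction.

Enumerate traces; 36 have nonzero weight after conditioning:
  (Y=0, Z=0, X=3, V=1, W=0, U=0) weight 1/792
  (Y=0, Z=0, X=3, V=1, W=0, U=1) weight 1/264
  (Y=0, Z=0, X=3, V=1, W=1, U=0) weight 1/792
  (Y=0, Z=0, X=3, V=1, W=1, U=1) weight 1/264
  (Y=0, Z=1, X=2, V=1, W=0, U=0) weight 1/1056
  (Y=0, Z=1, X=2, V=1, W=0, U=1) weight 1/352
  (Y=0, Z=1, X=2, V=1, W=1, U=0) weight 1/1056
  (Y=0, Z=1, X=2, V=1, W=1, U=1) weight 1/352
  (Y=1, Z=0, X=3, V=0, W=0, U=0) weight 1/384
  … 27 more
Group by V:
  weight(V=0) = 5/72
  weight(V=1) = 1/24
Total weight = 5/72 + 1/24 = 1/9
P(V=0 | obs) = 5/72 / 1/9 = 5/8
P(V=1 | obs) = 1/24 / 1/9 = 3/8

P(V = 0 | obs) = 5/8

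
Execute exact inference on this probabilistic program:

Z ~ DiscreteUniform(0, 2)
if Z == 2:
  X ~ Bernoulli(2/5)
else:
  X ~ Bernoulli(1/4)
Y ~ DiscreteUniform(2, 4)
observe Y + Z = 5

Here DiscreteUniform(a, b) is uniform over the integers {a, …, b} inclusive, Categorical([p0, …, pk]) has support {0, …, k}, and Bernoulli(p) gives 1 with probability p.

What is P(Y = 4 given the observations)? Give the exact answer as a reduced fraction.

P(Y = 4 | obs) = 1/2

Enumerate traces; 4 have nonzero weight after conditioning:
  (Z=1, X=0, Y=4) weight 1/12
  (Z=1, X=1, Y=4) weight 1/36
  (Z=2, X=0, Y=3) weight 1/15
  (Z=2, X=1, Y=3) weight 2/45
Group by Y:
  weight(Y=3) = 1/9
  weight(Y=4) = 1/9
Total weight = 1/9 + 1/9 = 2/9
P(Y=3 | obs) = 1/9 / 2/9 = 1/2
P(Y=4 | obs) = 1/9 / 2/9 = 1/2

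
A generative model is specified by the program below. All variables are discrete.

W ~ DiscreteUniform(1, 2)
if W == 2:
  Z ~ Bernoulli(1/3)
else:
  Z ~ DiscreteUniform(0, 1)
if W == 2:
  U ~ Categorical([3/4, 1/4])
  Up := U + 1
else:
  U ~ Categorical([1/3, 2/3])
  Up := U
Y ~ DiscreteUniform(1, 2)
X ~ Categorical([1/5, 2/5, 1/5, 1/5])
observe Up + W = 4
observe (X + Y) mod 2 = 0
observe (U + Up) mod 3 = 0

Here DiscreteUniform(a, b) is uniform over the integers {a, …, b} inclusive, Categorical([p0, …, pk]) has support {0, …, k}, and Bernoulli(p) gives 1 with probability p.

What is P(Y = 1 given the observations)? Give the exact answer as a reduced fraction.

P(Y = 1 | obs) = 3/5

Enumerate traces; 8 have nonzero weight after conditioning:
  (W=2, Z=0, U=1, Y=1, X=1) weight 1/60
  (W=2, Z=0, U=1, Y=1, X=3) weight 1/120
  (W=2, Z=0, U=1, Y=2, X=0) weight 1/120
  (W=2, Z=0, U=1, Y=2, X=2) weight 1/120
  (W=2, Z=1, U=1, Y=1, X=1) weight 1/120
  (W=2, Z=1, U=1, Y=1, X=3) weight 1/240
  (W=2, Z=1, U=1, Y=2, X=0) weight 1/240
  (W=2, Z=1, U=1, Y=2, X=2) weight 1/240
Group by Y:
  weight(Y=1) = 3/80
  weight(Y=2) = 1/40
Total weight = 3/80 + 1/40 = 1/16
P(Y=1 | obs) = 3/80 / 1/16 = 3/5
P(Y=2 | obs) = 1/40 / 1/16 = 2/5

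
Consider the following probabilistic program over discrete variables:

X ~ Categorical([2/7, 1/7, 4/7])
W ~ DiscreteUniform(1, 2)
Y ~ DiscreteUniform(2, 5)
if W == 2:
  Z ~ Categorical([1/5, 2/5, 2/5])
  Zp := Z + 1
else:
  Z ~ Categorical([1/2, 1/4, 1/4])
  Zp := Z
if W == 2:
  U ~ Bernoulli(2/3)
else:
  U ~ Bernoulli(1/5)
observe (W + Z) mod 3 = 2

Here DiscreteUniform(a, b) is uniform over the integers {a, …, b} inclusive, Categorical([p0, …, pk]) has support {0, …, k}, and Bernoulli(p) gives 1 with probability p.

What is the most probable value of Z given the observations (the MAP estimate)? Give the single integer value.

Enumerate traces; 48 have nonzero weight after conditioning:
  (X=0, W=1, Y=2, Z=1, U=0) weight 1/140
  (X=0, W=1, Y=2, Z=1, U=1) weight 1/560
  (X=0, W=1, Y=3, Z=1, U=0) weight 1/140
  (X=0, W=1, Y=3, Z=1, U=1) weight 1/560
  (X=0, W=1, Y=4, Z=1, U=0) weight 1/140
  (X=0, W=1, Y=4, Z=1, U=1) weight 1/560
  (X=0, W=1, Y=5, Z=1, U=0) weight 1/140
  (X=0, W=1, Y=5, Z=1, U=1) weight 1/560
  (X=0, W=2, Y=2, Z=0, U=0) weight 1/420
  … 39 more
Group by Z:
  weight(Z=0) = 1/10
  weight(Z=1) = 1/8
Total weight = 1/10 + 1/8 = 9/40
P(Z=0 | obs) = 1/10 / 9/40 = 4/9
P(Z=1 | obs) = 1/8 / 9/40 = 5/9
argmax = 1

argmax_v P(Z = v | obs) = 1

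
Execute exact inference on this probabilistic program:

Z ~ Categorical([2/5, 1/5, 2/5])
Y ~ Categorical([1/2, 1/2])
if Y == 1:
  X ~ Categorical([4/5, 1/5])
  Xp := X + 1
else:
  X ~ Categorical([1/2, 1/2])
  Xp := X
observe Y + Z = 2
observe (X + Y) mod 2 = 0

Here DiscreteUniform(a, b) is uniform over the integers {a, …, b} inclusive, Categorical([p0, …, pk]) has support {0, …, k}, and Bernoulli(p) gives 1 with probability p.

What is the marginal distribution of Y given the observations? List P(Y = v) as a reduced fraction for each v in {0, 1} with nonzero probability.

P(Y=0) = 5/6, P(Y=1) = 1/6

Enumerate traces; 2 have nonzero weight after conditioning:
  (Z=1, Y=1, X=1) weight 1/50
  (Z=2, Y=0, X=0) weight 1/10
Group by Y:
  weight(Y=0) = 1/10
  weight(Y=1) = 1/50
Total weight = 1/10 + 1/50 = 3/25
P(Y=0 | obs) = 1/10 / 3/25 = 5/6
P(Y=1 | obs) = 1/50 / 3/25 = 1/6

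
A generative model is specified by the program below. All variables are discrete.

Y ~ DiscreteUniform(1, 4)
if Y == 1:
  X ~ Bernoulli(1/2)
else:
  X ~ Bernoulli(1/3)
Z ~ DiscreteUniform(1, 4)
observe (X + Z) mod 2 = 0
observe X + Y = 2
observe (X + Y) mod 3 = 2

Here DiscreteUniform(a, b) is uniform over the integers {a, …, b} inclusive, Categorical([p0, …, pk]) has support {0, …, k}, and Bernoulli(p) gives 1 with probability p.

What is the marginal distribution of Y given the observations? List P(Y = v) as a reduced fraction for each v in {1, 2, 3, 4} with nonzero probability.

P(Y=1) = 3/7, P(Y=2) = 4/7

Enumerate traces; 4 have nonzero weight after conditioning:
  (Y=1, X=1, Z=1) weight 1/32
  (Y=1, X=1, Z=3) weight 1/32
  (Y=2, X=0, Z=2) weight 1/24
  (Y=2, X=0, Z=4) weight 1/24
Group by Y:
  weight(Y=1) = 1/16
  weight(Y=2) = 1/12
Total weight = 1/16 + 1/12 = 7/48
P(Y=1 | obs) = 1/16 / 7/48 = 3/7
P(Y=2 | obs) = 1/12 / 7/48 = 4/7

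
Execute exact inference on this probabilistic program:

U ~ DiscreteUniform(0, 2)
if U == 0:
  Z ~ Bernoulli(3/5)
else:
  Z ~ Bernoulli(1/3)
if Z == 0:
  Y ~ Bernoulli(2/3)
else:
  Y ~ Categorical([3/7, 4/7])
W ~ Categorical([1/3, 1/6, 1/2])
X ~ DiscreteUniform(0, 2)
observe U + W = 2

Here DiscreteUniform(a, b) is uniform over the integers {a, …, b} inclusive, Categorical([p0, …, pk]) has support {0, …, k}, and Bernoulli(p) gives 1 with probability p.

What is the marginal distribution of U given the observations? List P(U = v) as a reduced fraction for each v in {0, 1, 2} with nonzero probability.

Enumerate traces; 36 have nonzero weight after conditioning:
  (U=0, Z=0, Y=0, W=2, X=0) weight 1/135
  (U=0, Z=0, Y=0, W=2, X=1) weight 1/135
  (U=0, Z=0, Y=0, W=2, X=2) weight 1/135
  (U=0, Z=0, Y=1, W=2, X=0) weight 2/135
  (U=0, Z=0, Y=1, W=2, X=1) weight 2/135
  (U=0, Z=0, Y=1, W=2, X=2) weight 2/135
  (U=0, Z=1, Y=0, W=2, X=0) weight 1/70
  (U=0, Z=1, Y=0, W=2, X=1) weight 1/70
  (U=1, Z=0, Y=0, W=1, X=0) weight 1/243
  (U=2, Z=0, Y=0, W=0, X=0) weight 2/243
  … 26 more
Group by U:
  weight(U=0) = 1/6
  weight(U=1) = 1/18
  weight(U=2) = 1/9
Total weight = 1/6 + 1/18 + 1/9 = 1/3
P(U=0 | obs) = 1/6 / 1/3 = 1/2
P(U=1 | obs) = 1/18 / 1/3 = 1/6
P(U=2 | obs) = 1/9 / 1/3 = 1/3

P(U=0) = 1/2, P(U=1) = 1/6, P(U=2) = 1/3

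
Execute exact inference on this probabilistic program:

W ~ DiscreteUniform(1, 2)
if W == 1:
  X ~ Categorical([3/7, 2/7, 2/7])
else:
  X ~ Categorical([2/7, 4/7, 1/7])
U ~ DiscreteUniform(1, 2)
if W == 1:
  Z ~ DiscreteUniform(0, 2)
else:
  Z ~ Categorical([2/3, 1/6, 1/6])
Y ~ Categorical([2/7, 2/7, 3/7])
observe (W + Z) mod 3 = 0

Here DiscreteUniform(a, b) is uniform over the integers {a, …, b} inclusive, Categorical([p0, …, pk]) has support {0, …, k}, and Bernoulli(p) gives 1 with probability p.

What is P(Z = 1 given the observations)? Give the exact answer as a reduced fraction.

P(Z = 1 | obs) = 1/3

Enumerate traces; 36 have nonzero weight after conditioning:
  (W=1, X=0, U=1, Z=2, Y=0) weight 1/98
  (W=1, X=0, U=1, Z=2, Y=1) weight 1/98
  (W=1, X=0, U=1, Z=2, Y=2) weight 3/196
  (W=1, X=0, U=2, Z=2, Y=0) weight 1/98
  (W=1, X=0, U=2, Z=2, Y=1) weight 1/98
  (W=1, X=0, U=2, Z=2, Y=2) weight 3/196
  (W=1, X=1, U=1, Z=2, Y=0) weight 1/147
  (W=1, X=1, U=1, Z=2, Y=1) weight 1/147
  (W=2, X=0, U=1, Z=1, Y=0) weight 1/294
  … 27 more
Group by Z:
  weight(Z=1) = 1/12
  weight(Z=2) = 1/6
Total weight = 1/12 + 1/6 = 1/4
P(Z=1 | obs) = 1/12 / 1/4 = 1/3
P(Z=2 | obs) = 1/6 / 1/4 = 2/3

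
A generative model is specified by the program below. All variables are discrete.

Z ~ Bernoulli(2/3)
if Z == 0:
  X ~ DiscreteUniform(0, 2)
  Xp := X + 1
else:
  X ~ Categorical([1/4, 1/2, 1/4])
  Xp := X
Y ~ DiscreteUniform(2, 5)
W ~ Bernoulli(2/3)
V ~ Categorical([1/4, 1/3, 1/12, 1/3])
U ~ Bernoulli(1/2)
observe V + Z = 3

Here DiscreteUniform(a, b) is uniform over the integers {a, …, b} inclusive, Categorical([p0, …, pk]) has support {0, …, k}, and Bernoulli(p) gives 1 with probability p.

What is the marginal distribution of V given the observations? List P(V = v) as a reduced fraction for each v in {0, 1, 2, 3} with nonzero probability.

P(V=2) = 1/3, P(V=3) = 2/3

Enumerate traces; 96 have nonzero weight after conditioning:
  (Z=0, X=0, Y=2, W=0, V=3, U=0) weight 1/648
  (Z=0, X=0, Y=2, W=0, V=3, U=1) weight 1/648
  (Z=0, X=0, Y=2, W=1, V=3, U=0) weight 1/324
  (Z=0, X=0, Y=2, W=1, V=3, U=1) weight 1/324
  (Z=0, X=0, Y=3, W=0, V=3, U=0) weight 1/648
  (Z=0, X=0, Y=3, W=0, V=3, U=1) weight 1/648
  (Z=0, X=0, Y=3, W=1, V=3, U=0) weight 1/324
  (Z=0, X=0, Y=3, W=1, V=3, U=1) weight 1/324
  (Z=1, X=0, Y=2, W=0, V=2, U=0) weight 1/1728
  … 87 more
Group by V:
  weight(V=2) = 1/18
  weight(V=3) = 1/9
Total weight = 1/18 + 1/9 = 1/6
P(V=2 | obs) = 1/18 / 1/6 = 1/3
P(V=3 | obs) = 1/9 / 1/6 = 2/3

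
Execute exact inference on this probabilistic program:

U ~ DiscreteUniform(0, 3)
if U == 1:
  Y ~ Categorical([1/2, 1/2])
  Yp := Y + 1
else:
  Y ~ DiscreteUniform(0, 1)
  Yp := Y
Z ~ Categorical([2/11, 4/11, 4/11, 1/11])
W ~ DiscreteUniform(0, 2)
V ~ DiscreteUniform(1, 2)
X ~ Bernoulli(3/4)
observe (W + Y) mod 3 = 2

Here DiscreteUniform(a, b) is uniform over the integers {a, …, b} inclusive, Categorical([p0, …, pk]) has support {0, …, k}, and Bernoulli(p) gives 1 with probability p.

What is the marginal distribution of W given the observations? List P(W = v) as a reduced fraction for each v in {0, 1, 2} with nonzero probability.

P(W=1) = 1/2, P(W=2) = 1/2

Enumerate traces; 128 have nonzero weight after conditioning:
  (U=0, Y=0, Z=0, W=2, V=1, X=0) weight 1/1056
  (U=0, Y=0, Z=0, W=2, V=1, X=1) weight 1/352
  (U=0, Y=0, Z=0, W=2, V=2, X=0) weight 1/1056
  (U=0, Y=0, Z=0, W=2, V=2, X=1) weight 1/352
  (U=0, Y=0, Z=1, W=2, V=1, X=0) weight 1/528
  (U=0, Y=0, Z=1, W=2, V=1, X=1) weight 1/176
  (U=0, Y=0, Z=1, W=2, V=2, X=0) weight 1/528
  (U=0, Y=0, Z=1, W=2, V=2, X=1) weight 1/176
  (U=0, Y=1, Z=0, W=1, V=1, X=0) weight 1/1056
  … 119 more
Group by W:
  weight(W=1) = 1/6
  weight(W=2) = 1/6
Total weight = 1/6 + 1/6 = 1/3
P(W=1 | obs) = 1/6 / 1/3 = 1/2
P(W=2 | obs) = 1/6 / 1/3 = 1/2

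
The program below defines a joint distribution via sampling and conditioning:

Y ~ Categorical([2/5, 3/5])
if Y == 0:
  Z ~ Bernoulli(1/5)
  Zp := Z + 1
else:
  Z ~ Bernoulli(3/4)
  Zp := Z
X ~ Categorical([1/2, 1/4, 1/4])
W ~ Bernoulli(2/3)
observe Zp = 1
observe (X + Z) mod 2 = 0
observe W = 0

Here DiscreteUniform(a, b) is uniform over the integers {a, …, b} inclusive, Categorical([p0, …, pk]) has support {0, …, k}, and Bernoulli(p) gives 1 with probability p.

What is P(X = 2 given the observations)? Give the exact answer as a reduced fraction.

P(X = 2 | obs) = 32/141

Enumerate traces; 3 have nonzero weight after conditioning:
  (Y=0, Z=0, X=0, W=0) weight 4/75
  (Y=0, Z=0, X=2, W=0) weight 2/75
  (Y=1, Z=1, X=1, W=0) weight 3/80
Group by X:
  weight(X=0) = 4/75
  weight(X=1) = 3/80
  weight(X=2) = 2/75
Total weight = 4/75 + 3/80 + 2/75 = 47/400
P(X=0 | obs) = 4/75 / 47/400 = 64/141
P(X=1 | obs) = 3/80 / 47/400 = 15/47
P(X=2 | obs) = 2/75 / 47/400 = 32/141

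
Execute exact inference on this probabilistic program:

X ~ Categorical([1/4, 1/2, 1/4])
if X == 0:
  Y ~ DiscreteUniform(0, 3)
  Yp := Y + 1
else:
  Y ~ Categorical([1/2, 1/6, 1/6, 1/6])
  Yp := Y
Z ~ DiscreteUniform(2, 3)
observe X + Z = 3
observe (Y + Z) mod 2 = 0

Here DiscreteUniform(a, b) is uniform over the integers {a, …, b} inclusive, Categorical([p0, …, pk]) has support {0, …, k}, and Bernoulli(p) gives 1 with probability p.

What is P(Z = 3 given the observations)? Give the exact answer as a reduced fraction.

Enumerate traces; 4 have nonzero weight after conditioning:
  (X=0, Y=1, Z=3) weight 1/32
  (X=0, Y=3, Z=3) weight 1/32
  (X=1, Y=0, Z=2) weight 1/8
  (X=1, Y=2, Z=2) weight 1/24
Group by Z:
  weight(Z=2) = 1/6
  weight(Z=3) = 1/16
Total weight = 1/6 + 1/16 = 11/48
P(Z=2 | obs) = 1/6 / 11/48 = 8/11
P(Z=3 | obs) = 1/16 / 11/48 = 3/11

P(Z = 3 | obs) = 3/11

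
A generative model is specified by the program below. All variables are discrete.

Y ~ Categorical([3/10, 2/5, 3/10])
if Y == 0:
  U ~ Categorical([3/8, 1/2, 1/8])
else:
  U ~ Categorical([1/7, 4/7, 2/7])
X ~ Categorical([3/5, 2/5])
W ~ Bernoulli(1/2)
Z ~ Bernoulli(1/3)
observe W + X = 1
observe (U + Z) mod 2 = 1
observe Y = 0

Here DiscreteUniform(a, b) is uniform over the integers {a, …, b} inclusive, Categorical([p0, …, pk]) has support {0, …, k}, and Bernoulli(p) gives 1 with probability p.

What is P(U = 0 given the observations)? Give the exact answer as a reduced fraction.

Enumerate traces; 6 have nonzero weight after conditioning:
  (Y=0, U=0, X=0, W=1, Z=1) weight 9/800
  (Y=0, U=0, X=1, W=0, Z=1) weight 3/400
  (Y=0, U=1, X=0, W=1, Z=0) weight 3/100
  (Y=0, U=1, X=1, W=0, Z=0) weight 1/50
  (Y=0, U=2, X=0, W=1, Z=1) weight 3/800
  (Y=0, U=2, X=1, W=0, Z=1) weight 1/400
Group by U:
  weight(U=0) = 3/160
  weight(U=1) = 1/20
  weight(U=2) = 1/160
Total weight = 3/160 + 1/20 + 1/160 = 3/40
P(U=0 | obs) = 3/160 / 3/40 = 1/4
P(U=1 | obs) = 1/20 / 3/40 = 2/3
P(U=2 | obs) = 1/160 / 3/40 = 1/12

P(U = 0 | obs) = 1/4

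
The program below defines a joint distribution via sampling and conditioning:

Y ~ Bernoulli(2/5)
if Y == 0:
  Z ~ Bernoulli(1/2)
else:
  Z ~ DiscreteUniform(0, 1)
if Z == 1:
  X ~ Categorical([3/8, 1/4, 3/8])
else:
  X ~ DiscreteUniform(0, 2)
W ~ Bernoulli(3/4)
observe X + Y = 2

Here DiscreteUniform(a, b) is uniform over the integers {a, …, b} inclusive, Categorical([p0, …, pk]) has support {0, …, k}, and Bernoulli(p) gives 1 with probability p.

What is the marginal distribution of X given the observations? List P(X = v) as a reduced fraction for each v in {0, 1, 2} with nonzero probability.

Enumerate traces; 8 have nonzero weight after conditioning:
  (Y=0, Z=0, X=2, W=0) weight 1/40
  (Y=0, Z=0, X=2, W=1) weight 3/40
  (Y=0, Z=1, X=2, W=0) weight 9/320
  (Y=0, Z=1, X=2, W=1) weight 27/320
  (Y=1, Z=0, X=1, W=0) weight 1/60
  (Y=1, Z=0, X=1, W=1) weight 1/20
  (Y=1, Z=1, X=1, W=0) weight 1/80
  (Y=1, Z=1, X=1, W=1) weight 3/80
Group by X:
  weight(X=1) = 7/60
  weight(X=2) = 17/80
Total weight = 7/60 + 17/80 = 79/240
P(X=1 | obs) = 7/60 / 79/240 = 28/79
P(X=2 | obs) = 17/80 / 79/240 = 51/79

P(X=1) = 28/79, P(X=2) = 51/79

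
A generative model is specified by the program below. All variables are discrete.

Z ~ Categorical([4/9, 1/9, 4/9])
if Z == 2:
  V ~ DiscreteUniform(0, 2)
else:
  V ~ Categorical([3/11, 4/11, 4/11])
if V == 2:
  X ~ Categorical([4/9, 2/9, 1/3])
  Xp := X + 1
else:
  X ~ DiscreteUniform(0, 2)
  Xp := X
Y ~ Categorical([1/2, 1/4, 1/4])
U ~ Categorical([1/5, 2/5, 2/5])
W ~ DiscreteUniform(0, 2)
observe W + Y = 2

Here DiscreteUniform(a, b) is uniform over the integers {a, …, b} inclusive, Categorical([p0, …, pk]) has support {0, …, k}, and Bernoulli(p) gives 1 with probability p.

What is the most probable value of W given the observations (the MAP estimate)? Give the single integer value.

argmax_v P(W = v | obs) = 2

Enumerate traces; 243 have nonzero weight after conditioning:
  (Z=0, V=0, X=0, Y=0, U=0, W=2) weight 2/1485
  (Z=0, V=0, X=0, Y=0, U=1, W=2) weight 4/1485
  (Z=0, V=0, X=0, Y=0, U=2, W=2) weight 4/1485
  (Z=0, V=0, X=0, Y=1, U=0, W=1) weight 1/1485
  (Z=0, V=0, X=0, Y=1, U=1, W=1) weight 2/1485
  (Z=0, V=0, X=0, Y=1, U=2, W=1) weight 2/1485
  (Z=0, V=0, X=0, Y=2, U=0, W=0) weight 1/1485
  (Z=0, V=0, X=0, Y=2, U=1, W=0) weight 2/1485
  … 235 more
Group by W:
  weight(W=0) = 1/12
  weight(W=1) = 1/12
  weight(W=2) = 1/6
Total weight = 1/12 + 1/12 + 1/6 = 1/3
P(W=0 | obs) = 1/12 / 1/3 = 1/4
P(W=1 | obs) = 1/12 / 1/3 = 1/4
P(W=2 | obs) = 1/6 / 1/3 = 1/2
argmax = 2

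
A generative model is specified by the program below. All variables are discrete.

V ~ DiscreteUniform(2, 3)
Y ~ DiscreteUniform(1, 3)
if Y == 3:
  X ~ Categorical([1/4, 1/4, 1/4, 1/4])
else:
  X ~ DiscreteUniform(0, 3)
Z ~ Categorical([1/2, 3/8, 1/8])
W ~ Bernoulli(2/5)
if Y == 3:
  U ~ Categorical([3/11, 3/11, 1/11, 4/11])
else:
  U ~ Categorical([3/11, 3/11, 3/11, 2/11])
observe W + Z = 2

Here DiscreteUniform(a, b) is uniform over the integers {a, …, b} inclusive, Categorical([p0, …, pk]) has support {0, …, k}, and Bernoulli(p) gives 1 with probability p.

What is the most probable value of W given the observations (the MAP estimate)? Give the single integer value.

argmax_v P(W = v | obs) = 1

Enumerate traces; 192 have nonzero weight after conditioning:
  (V=2, Y=1, X=0, Z=1, W=1, U=0) weight 3/1760
  (V=2, Y=1, X=0, Z=1, W=1, U=1) weight 3/1760
  (V=2, Y=1, X=0, Z=1, W=1, U=2) weight 3/1760
  (V=2, Y=1, X=0, Z=1, W=1, U=3) weight 1/880
  (V=2, Y=1, X=0, Z=2, W=0, U=0) weight 3/3520
  (V=2, Y=1, X=0, Z=2, W=0, U=1) weight 3/3520
  (V=2, Y=1, X=0, Z=2, W=0, U=2) weight 3/3520
  (V=2, Y=1, X=0, Z=2, W=0, U=3) weight 1/1760
  … 184 more
Group by W:
  weight(W=0) = 3/40
  weight(W=1) = 3/20
Total weight = 3/40 + 3/20 = 9/40
P(W=0 | obs) = 3/40 / 9/40 = 1/3
P(W=1 | obs) = 3/20 / 9/40 = 2/3
argmax = 1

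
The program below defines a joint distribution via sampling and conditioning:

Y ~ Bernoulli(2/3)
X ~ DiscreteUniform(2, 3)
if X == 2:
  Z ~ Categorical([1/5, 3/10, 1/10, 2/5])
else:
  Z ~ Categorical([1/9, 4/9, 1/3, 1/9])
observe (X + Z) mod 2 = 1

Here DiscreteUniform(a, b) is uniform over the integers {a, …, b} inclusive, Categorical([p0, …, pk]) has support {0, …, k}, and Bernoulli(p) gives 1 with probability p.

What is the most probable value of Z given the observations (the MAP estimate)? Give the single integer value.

argmax_v P(Z = v | obs) = 3

Enumerate traces; 8 have nonzero weight after conditioning:
  (Y=0, X=2, Z=1) weight 1/20
  (Y=0, X=2, Z=3) weight 1/15
  (Y=0, X=3, Z=0) weight 1/54
  (Y=0, X=3, Z=2) weight 1/18
  (Y=1, X=2, Z=1) weight 1/10
  (Y=1, X=2, Z=3) weight 2/15
  (Y=1, X=3, Z=0) weight 1/27
  (Y=1, X=3, Z=2) weight 1/9
Group by Z:
  weight(Z=0) = 1/18
  weight(Z=1) = 3/20
  weight(Z=2) = 1/6
  weight(Z=3) = 1/5
Total weight = 1/18 + 3/20 + 1/6 + 1/5 = 103/180
P(Z=0 | obs) = 1/18 / 103/180 = 10/103
P(Z=1 | obs) = 3/20 / 103/180 = 27/103
P(Z=2 | obs) = 1/6 / 103/180 = 30/103
P(Z=3 | obs) = 1/5 / 103/180 = 36/103
argmax = 3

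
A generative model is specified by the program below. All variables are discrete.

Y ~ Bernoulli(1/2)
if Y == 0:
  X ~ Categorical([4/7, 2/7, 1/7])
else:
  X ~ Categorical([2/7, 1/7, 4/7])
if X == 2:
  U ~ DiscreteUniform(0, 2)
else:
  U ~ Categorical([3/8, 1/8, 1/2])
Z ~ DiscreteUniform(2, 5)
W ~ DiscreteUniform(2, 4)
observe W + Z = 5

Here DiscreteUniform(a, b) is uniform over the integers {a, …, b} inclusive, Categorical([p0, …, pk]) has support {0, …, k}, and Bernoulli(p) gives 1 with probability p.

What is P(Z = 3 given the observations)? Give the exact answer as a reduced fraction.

Enumerate traces; 36 have nonzero weight after conditioning:
  (Y=0, X=0, U=0, Z=2, W=3) weight 1/112
  (Y=0, X=0, U=0, Z=3, W=2) weight 1/112
  (Y=0, X=0, U=1, Z=2, W=3) weight 1/336
  (Y=0, X=0, U=1, Z=3, W=2) weight 1/336
  (Y=0, X=0, U=2, Z=2, W=3) weight 1/84
  (Y=0, X=0, U=2, Z=3, W=2) weight 1/84
  (Y=0, X=1, U=0, Z=2, W=3) weight 1/224
  (Y=0, X=1, U=0, Z=3, W=2) weight 1/224
  … 28 more
Group by Z:
  weight(Z=2) = 1/12
  weight(Z=3) = 1/12
Total weight = 1/12 + 1/12 = 1/6
P(Z=2 | obs) = 1/12 / 1/6 = 1/2
P(Z=3 | obs) = 1/12 / 1/6 = 1/2

P(Z = 3 | obs) = 1/2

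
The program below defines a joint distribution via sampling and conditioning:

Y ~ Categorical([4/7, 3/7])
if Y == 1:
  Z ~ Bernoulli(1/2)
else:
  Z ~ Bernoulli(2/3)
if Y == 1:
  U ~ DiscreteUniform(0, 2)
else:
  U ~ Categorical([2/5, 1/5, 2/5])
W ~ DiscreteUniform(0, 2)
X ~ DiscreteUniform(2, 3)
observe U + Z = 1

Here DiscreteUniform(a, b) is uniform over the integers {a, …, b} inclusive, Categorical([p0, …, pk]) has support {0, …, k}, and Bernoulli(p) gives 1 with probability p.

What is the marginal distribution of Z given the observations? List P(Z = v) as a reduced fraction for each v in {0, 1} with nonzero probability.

P(Z=0) = 23/70, P(Z=1) = 47/70

Enumerate traces; 24 have nonzero weight after conditioning:
  (Y=0, Z=0, U=1, W=0, X=2) weight 2/315
  (Y=0, Z=0, U=1, W=0, X=3) weight 2/315
  (Y=0, Z=0, U=1, W=1, X=2) weight 2/315
  (Y=0, Z=0, U=1, W=1, X=3) weight 2/315
  (Y=0, Z=0, U=1, W=2, X=2) weight 2/315
  (Y=0, Z=0, U=1, W=2, X=3) weight 2/315
  (Y=0, Z=1, U=0, W=0, X=2) weight 8/315
  (Y=0, Z=1, U=0, W=0, X=3) weight 8/315
  … 16 more
Group by Z:
  weight(Z=0) = 23/210
  weight(Z=1) = 47/210
Total weight = 23/210 + 47/210 = 1/3
P(Z=0 | obs) = 23/210 / 1/3 = 23/70
P(Z=1 | obs) = 47/210 / 1/3 = 47/70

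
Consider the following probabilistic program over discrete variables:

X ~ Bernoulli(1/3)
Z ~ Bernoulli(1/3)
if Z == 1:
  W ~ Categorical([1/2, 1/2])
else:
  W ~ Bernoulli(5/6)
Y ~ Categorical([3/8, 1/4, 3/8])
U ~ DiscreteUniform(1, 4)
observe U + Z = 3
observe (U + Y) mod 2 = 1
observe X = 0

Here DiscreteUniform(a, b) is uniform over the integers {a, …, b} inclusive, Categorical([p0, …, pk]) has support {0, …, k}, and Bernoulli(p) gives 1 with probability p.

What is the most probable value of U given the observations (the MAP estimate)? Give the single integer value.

Enumerate traces; 6 have nonzero weight after conditioning:
  (X=0, Z=0, W=0, Y=0, U=3) weight 1/144
  (X=0, Z=0, W=0, Y=2, U=3) weight 1/144
  (X=0, Z=0, W=1, Y=0, U=3) weight 5/144
  (X=0, Z=0, W=1, Y=2, U=3) weight 5/144
  (X=0, Z=1, W=0, Y=1, U=2) weight 1/144
  (X=0, Z=1, W=1, Y=1, U=2) weight 1/144
Group by U:
  weight(U=2) = 1/72
  weight(U=3) = 1/12
Total weight = 1/72 + 1/12 = 7/72
P(U=2 | obs) = 1/72 / 7/72 = 1/7
P(U=3 | obs) = 1/12 / 7/72 = 6/7
argmax = 3

argmax_v P(U = v | obs) = 3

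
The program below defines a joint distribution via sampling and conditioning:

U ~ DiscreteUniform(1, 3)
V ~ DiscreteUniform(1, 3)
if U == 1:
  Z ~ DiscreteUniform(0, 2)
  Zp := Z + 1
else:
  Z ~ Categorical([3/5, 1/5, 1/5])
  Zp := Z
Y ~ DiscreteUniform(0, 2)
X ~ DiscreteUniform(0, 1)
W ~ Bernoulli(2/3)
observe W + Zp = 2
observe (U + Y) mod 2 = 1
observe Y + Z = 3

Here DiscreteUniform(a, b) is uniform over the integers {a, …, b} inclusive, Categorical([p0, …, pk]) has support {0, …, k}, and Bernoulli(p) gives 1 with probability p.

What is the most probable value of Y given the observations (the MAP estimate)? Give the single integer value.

argmax_v P(Y = v | obs) = 2

Enumerate traces; 18 have nonzero weight after conditioning:
  (U=1, V=1, Z=1, Y=2, X=0, W=0) weight 1/486
  (U=1, V=1, Z=1, Y=2, X=1, W=0) weight 1/486
  (U=1, V=2, Z=1, Y=2, X=0, W=0) weight 1/486
  (U=1, V=2, Z=1, Y=2, X=1, W=0) weight 1/486
  (U=1, V=3, Z=1, Y=2, X=0, W=0) weight 1/486
  (U=1, V=3, Z=1, Y=2, X=1, W=0) weight 1/486
  (U=2, V=1, Z=2, Y=1, X=0, W=0) weight 1/810
  (U=2, V=1, Z=2, Y=1, X=1, W=0) weight 1/810
  … 10 more
Group by Y:
  weight(Y=1) = 1/135
  weight(Y=2) = 11/405
Total weight = 1/135 + 11/405 = 14/405
P(Y=1 | obs) = 1/135 / 14/405 = 3/14
P(Y=2 | obs) = 11/405 / 14/405 = 11/14
argmax = 2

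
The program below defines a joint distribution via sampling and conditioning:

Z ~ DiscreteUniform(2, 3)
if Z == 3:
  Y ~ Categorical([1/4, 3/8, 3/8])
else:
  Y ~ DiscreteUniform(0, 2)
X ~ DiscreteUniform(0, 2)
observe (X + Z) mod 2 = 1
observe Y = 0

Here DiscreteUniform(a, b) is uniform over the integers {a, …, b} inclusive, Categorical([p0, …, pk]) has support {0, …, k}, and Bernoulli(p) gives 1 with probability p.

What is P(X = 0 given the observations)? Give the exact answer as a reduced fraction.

Enumerate traces; 3 have nonzero weight after conditioning:
  (Z=2, Y=0, X=1) weight 1/18
  (Z=3, Y=0, X=0) weight 1/24
  (Z=3, Y=0, X=2) weight 1/24
Group by X:
  weight(X=0) = 1/24
  weight(X=1) = 1/18
  weight(X=2) = 1/24
Total weight = 1/24 + 1/18 + 1/24 = 5/36
P(X=0 | obs) = 1/24 / 5/36 = 3/10
P(X=1 | obs) = 1/18 / 5/36 = 2/5
P(X=2 | obs) = 1/24 / 5/36 = 3/10

P(X = 0 | obs) = 3/10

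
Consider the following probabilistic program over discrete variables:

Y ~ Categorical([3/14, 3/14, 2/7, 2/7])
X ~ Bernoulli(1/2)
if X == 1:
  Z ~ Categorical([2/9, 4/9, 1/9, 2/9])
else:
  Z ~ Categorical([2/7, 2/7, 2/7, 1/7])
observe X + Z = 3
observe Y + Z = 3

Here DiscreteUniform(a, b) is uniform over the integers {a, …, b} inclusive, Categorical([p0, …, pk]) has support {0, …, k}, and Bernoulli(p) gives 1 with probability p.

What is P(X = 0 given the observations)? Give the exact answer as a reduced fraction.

P(X = 0 | obs) = 9/16

Enumerate traces; 2 have nonzero weight after conditioning:
  (Y=0, X=0, Z=3) weight 3/196
  (Y=1, X=1, Z=2) weight 1/84
Group by X:
  weight(X=0) = 3/196
  weight(X=1) = 1/84
Total weight = 3/196 + 1/84 = 4/147
P(X=0 | obs) = 3/196 / 4/147 = 9/16
P(X=1 | obs) = 1/84 / 4/147 = 7/16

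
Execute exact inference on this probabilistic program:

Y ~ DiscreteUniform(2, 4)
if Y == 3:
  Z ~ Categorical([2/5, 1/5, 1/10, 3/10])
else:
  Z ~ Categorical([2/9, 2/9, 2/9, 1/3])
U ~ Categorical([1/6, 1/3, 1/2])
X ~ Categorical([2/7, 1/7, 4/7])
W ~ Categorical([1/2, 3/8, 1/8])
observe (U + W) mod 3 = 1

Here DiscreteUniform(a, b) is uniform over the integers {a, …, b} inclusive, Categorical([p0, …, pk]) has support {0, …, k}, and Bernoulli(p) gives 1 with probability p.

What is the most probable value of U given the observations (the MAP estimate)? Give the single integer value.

Enumerate traces; 108 have nonzero weight after conditioning:
  (Y=2, Z=0, U=0, X=0, W=1) weight 1/756
  (Y=2, Z=0, U=0, X=1, W=1) weight 1/1512
  (Y=2, Z=0, U=0, X=2, W=1) weight 1/378
  (Y=2, Z=0, U=1, X=0, W=0) weight 2/567
  (Y=2, Z=0, U=1, X=1, W=0) weight 1/567
  (Y=2, Z=0, U=1, X=2, W=0) weight 4/567
  (Y=2, Z=0, U=2, X=0, W=2) weight 1/756
  (Y=2, Z=0, U=2, X=1, W=2) weight 1/1512
  … 100 more
Group by U:
  weight(U=0) = 1/16
  weight(U=1) = 1/6
  weight(U=2) = 1/16
Total weight = 1/16 + 1/6 + 1/16 = 7/24
P(U=0 | obs) = 1/16 / 7/24 = 3/14
P(U=1 | obs) = 1/6 / 7/24 = 4/7
P(U=2 | obs) = 1/16 / 7/24 = 3/14
argmax = 1

argmax_v P(U = v | obs) = 1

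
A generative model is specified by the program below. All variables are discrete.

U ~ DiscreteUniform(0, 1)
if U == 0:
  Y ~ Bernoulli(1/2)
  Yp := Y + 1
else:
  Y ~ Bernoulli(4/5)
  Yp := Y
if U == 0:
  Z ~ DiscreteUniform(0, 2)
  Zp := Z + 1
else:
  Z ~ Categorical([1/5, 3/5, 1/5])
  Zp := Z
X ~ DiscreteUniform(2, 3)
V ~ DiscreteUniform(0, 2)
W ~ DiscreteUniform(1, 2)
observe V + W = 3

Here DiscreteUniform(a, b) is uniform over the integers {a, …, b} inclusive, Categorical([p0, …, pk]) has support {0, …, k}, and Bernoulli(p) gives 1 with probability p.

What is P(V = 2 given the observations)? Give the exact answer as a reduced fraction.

P(V = 2 | obs) = 1/2

Enumerate traces; 48 have nonzero weight after conditioning:
  (U=0, Y=0, Z=0, X=2, V=1, W=2) weight 1/144
  (U=0, Y=0, Z=0, X=2, V=2, W=1) weight 1/144
  (U=0, Y=0, Z=0, X=3, V=1, W=2) weight 1/144
  (U=0, Y=0, Z=0, X=3, V=2, W=1) weight 1/144
  (U=0, Y=0, Z=1, X=2, V=1, W=2) weight 1/144
  (U=0, Y=0, Z=1, X=2, V=2, W=1) weight 1/144
  (U=0, Y=0, Z=1, X=3, V=1, W=2) weight 1/144
  (U=0, Y=0, Z=1, X=3, V=2, W=1) weight 1/144
  … 40 more
Group by V:
  weight(V=1) = 1/6
  weight(V=2) = 1/6
Total weight = 1/6 + 1/6 = 1/3
P(V=1 | obs) = 1/6 / 1/3 = 1/2
P(V=2 | obs) = 1/6 / 1/3 = 1/2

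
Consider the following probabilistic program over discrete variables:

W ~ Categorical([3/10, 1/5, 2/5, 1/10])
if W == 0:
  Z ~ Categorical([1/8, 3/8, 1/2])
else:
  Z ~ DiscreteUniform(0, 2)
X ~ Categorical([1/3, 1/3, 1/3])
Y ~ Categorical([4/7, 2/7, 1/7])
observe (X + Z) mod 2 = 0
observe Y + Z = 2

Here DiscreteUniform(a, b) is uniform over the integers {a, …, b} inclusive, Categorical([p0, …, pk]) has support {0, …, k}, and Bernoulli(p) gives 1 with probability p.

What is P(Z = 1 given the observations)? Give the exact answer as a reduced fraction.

P(Z = 1 | obs) = 83/516

Enumerate traces; 20 have nonzero weight after conditioning:
  (W=0, Z=0, X=0, Y=2) weight 1/560
  (W=0, Z=0, X=2, Y=2) weight 1/560
  (W=0, Z=1, X=1, Y=1) weight 3/280
  (W=0, Z=2, X=0, Y=0) weight 1/35
  (W=0, Z=2, X=2, Y=0) weight 1/35
  (W=1, Z=0, X=0, Y=2) weight 1/315
  (W=1, Z=0, X=2, Y=2) weight 1/315
  (W=1, Z=1, X=1, Y=1) weight 2/315
  … 12 more
Group by Z:
  weight(Z=0) = 13/504
  weight(Z=1) = 83/2520
  weight(Z=2) = 46/315
Total weight = 13/504 + 83/2520 + 46/315 = 43/210
P(Z=0 | obs) = 13/504 / 43/210 = 65/516
P(Z=1 | obs) = 83/2520 / 43/210 = 83/516
P(Z=2 | obs) = 46/315 / 43/210 = 92/129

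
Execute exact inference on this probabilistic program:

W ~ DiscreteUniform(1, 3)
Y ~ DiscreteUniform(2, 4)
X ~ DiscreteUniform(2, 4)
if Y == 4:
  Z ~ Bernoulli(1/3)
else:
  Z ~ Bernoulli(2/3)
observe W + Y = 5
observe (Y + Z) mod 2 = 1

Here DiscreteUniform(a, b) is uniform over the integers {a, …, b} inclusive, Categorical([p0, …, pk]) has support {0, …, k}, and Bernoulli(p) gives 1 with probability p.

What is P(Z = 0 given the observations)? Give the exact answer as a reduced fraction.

Enumerate traces; 9 have nonzero weight after conditioning:
  (W=1, Y=4, X=2, Z=1) weight 1/81
  (W=1, Y=4, X=3, Z=1) weight 1/81
  (W=1, Y=4, X=4, Z=1) weight 1/81
  (W=2, Y=3, X=2, Z=0) weight 1/81
  (W=2, Y=3, X=3, Z=0) weight 1/81
  (W=2, Y=3, X=4, Z=0) weight 1/81
  (W=3, Y=2, X=2, Z=1) weight 2/81
  (W=3, Y=2, X=3, Z=1) weight 2/81
  … 1 more
Group by Z:
  weight(Z=0) = 1/27
  weight(Z=1) = 1/9
Total weight = 1/27 + 1/9 = 4/27
P(Z=0 | obs) = 1/27 / 4/27 = 1/4
P(Z=1 | obs) = 1/9 / 4/27 = 3/4

P(Z = 0 | obs) = 1/4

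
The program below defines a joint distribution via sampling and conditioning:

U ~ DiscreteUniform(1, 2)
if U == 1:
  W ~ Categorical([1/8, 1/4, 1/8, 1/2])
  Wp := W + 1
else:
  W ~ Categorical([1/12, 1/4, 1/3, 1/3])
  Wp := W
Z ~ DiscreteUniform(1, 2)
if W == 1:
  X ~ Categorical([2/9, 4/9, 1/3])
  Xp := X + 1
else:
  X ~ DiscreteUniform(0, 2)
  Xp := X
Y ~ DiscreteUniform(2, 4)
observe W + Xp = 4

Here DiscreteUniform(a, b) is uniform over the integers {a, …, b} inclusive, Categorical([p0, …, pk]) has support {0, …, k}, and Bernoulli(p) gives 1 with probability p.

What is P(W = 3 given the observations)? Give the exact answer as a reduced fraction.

P(W = 3 | obs) = 20/43

Enumerate traces; 36 have nonzero weight after conditioning:
  (U=1, W=1, Z=1, X=2, Y=2) weight 1/144
  (U=1, W=1, Z=1, X=2, Y=3) weight 1/144
  (U=1, W=1, Z=1, X=2, Y=4) weight 1/144
  (U=1, W=1, Z=2, X=2, Y=2) weight 1/144
  (U=1, W=1, Z=2, X=2, Y=3) weight 1/144
  (U=1, W=1, Z=2, X=2, Y=4) weight 1/144
  (U=1, W=2, Z=1, X=2, Y=2) weight 1/288
  (U=1, W=2, Z=1, X=2, Y=3) weight 1/288
  (U=1, W=3, Z=1, X=1, Y=2) weight 1/72
  … 27 more
Group by W:
  weight(W=1) = 1/12
  weight(W=2) = 11/144
  weight(W=3) = 5/36
Total weight = 1/12 + 11/144 + 5/36 = 43/144
P(W=1 | obs) = 1/12 / 43/144 = 12/43
P(W=2 | obs) = 11/144 / 43/144 = 11/43
P(W=3 | obs) = 5/36 / 43/144 = 20/43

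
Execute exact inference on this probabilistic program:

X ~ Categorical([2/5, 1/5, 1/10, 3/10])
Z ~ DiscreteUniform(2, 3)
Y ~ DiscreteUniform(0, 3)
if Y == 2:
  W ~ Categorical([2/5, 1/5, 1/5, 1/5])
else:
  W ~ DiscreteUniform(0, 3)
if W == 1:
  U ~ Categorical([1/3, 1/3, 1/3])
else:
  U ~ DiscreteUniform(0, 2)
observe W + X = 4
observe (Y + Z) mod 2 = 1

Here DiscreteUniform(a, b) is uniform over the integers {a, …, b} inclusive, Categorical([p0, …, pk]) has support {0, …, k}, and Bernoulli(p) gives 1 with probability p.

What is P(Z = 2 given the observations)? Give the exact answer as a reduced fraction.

Enumerate traces; 36 have nonzero weight after conditioning:
  (X=1, Z=2, Y=1, W=3, U=0) weight 1/480
  (X=1, Z=2, Y=1, W=3, U=1) weight 1/480
  (X=1, Z=2, Y=1, W=3, U=2) weight 1/480
  (X=1, Z=2, Y=3, W=3, U=0) weight 1/480
  (X=1, Z=2, Y=3, W=3, U=1) weight 1/480
  (X=1, Z=2, Y=3, W=3, U=2) weight 1/480
  (X=1, Z=3, Y=0, W=3, U=0) weight 1/480
  (X=1, Z=3, Y=0, W=3, U=1) weight 1/480
  … 28 more
Group by Z:
  weight(Z=2) = 3/80
  weight(Z=3) = 27/800
Total weight = 3/80 + 27/800 = 57/800
P(Z=2 | obs) = 3/80 / 57/800 = 10/19
P(Z=3 | obs) = 27/800 / 57/800 = 9/19

P(Z = 2 | obs) = 10/19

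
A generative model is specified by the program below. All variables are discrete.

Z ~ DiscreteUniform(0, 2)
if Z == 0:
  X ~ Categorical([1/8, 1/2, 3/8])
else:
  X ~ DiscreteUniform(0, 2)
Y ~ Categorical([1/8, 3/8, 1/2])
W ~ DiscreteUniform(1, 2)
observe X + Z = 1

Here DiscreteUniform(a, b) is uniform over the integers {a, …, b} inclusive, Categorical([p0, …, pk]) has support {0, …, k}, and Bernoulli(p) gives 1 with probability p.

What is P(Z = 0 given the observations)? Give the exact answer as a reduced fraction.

Enumerate traces; 12 have nonzero weight after conditioning:
  (Z=0, X=1, Y=0, W=1) weight 1/96
  (Z=0, X=1, Y=0, W=2) weight 1/96
  (Z=0, X=1, Y=1, W=1) weight 1/32
  (Z=0, X=1, Y=1, W=2) weight 1/32
  (Z=0, X=1, Y=2, W=1) weight 1/24
  (Z=0, X=1, Y=2, W=2) weight 1/24
  (Z=1, X=0, Y=0, W=1) weight 1/144
  (Z=1, X=0, Y=0, W=2) weight 1/144
  … 4 more
Group by Z:
  weight(Z=0) = 1/6
  weight(Z=1) = 1/9
Total weight = 1/6 + 1/9 = 5/18
P(Z=0 | obs) = 1/6 / 5/18 = 3/5
P(Z=1 | obs) = 1/9 / 5/18 = 2/5

P(Z = 0 | obs) = 3/5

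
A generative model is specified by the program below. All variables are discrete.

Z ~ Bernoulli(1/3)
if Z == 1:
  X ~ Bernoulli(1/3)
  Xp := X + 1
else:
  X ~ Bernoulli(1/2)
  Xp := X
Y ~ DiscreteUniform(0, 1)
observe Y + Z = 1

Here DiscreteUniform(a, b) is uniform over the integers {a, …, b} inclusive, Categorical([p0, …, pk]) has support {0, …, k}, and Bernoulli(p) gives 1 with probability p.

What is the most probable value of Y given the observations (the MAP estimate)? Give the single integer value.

Enumerate traces; 4 have nonzero weight after conditioning:
  (Z=0, X=0, Y=1) weight 1/6
  (Z=0, X=1, Y=1) weight 1/6
  (Z=1, X=0, Y=0) weight 1/9
  (Z=1, X=1, Y=0) weight 1/18
Group by Y:
  weight(Y=0) = 1/6
  weight(Y=1) = 1/3
Total weight = 1/6 + 1/3 = 1/2
P(Y=0 | obs) = 1/6 / 1/2 = 1/3
P(Y=1 | obs) = 1/3 / 1/2 = 2/3
argmax = 1

argmax_v P(Y = v | obs) = 1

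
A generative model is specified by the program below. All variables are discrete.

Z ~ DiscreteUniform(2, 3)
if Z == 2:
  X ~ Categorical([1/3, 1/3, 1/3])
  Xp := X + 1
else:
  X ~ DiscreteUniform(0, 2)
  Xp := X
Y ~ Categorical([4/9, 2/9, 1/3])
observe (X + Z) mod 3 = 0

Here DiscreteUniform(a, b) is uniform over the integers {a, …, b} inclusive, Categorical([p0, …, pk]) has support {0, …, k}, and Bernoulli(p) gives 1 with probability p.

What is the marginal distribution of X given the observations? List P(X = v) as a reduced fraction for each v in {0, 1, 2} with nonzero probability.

Enumerate traces; 6 have nonzero weight after conditioning:
  (Z=2, X=1, Y=0) weight 2/27
  (Z=2, X=1, Y=1) weight 1/27
  (Z=2, X=1, Y=2) weight 1/18
  (Z=3, X=0, Y=0) weight 2/27
  (Z=3, X=0, Y=1) weight 1/27
  (Z=3, X=0, Y=2) weight 1/18
Group by X:
  weight(X=0) = 1/6
  weight(X=1) = 1/6
Total weight = 1/6 + 1/6 = 1/3
P(X=0 | obs) = 1/6 / 1/3 = 1/2
P(X=1 | obs) = 1/6 / 1/3 = 1/2

P(X=0) = 1/2, P(X=1) = 1/2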